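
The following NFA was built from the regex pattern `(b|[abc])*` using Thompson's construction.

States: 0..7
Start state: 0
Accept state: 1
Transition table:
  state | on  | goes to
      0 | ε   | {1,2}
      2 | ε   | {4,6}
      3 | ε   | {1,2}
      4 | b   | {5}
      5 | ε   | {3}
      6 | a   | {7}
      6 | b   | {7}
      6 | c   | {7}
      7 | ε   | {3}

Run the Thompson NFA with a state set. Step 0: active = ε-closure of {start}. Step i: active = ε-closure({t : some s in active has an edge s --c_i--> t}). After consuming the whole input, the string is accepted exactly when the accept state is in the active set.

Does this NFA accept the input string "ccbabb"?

Answer: ACCEPT

Trace:
S₀ = ε-closure({0}) = {0,1,2,4,6}
'c' @ 1: {1,2,3,4,6,7}  (accept∈set)
'c' @ 2: {1,2,3,4,6,7}  (accept∈set)
'b' @ 3: {1,2,3,4,5,6,7}  (accept∈set)
'a' @ 4: {1,2,3,4,6,7}  (accept∈set)
'b' @ 5: {1,2,3,4,5,6,7}  (accept∈set)
'b' @ 6: {1,2,3,4,5,6,7}  (accept∈set)
end set {1,2,3,4,5,6,7} — state 1 in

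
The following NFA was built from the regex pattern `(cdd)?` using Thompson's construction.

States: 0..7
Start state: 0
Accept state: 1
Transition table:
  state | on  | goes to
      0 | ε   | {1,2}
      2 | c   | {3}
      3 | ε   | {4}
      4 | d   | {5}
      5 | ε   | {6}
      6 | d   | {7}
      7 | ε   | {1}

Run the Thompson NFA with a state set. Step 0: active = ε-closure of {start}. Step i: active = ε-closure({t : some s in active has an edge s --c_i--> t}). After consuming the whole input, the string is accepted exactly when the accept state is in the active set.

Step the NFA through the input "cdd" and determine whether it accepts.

Answer: ACCEPT

Steps:
S₀ = ε-closure({0}) = {0,1,2}
'c' @ 1: {3,4}
'd' @ 2: {5,6}
'd' @ 3: {1,7}  ✓accept
final: {1,7}; accept 1 in set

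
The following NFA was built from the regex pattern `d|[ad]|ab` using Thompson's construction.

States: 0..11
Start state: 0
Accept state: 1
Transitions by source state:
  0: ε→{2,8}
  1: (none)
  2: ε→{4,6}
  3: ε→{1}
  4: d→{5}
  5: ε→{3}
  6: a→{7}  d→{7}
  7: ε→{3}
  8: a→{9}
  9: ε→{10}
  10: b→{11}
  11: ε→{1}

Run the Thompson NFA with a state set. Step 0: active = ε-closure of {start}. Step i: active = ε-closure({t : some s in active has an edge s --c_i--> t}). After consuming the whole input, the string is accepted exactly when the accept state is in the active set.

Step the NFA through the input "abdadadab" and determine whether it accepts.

start: ε-closure({0}) = {0,2,4,6,8}
'a' @ 1: {1,3,7,9,10}  (accept∈set)
'b' @ 2: {1,11}  (accept∈set)
'd' @ 3: {}  — no active states
rest 'adadab' ignored (set empty)
end set {} — state 1 not in

Answer: REJECT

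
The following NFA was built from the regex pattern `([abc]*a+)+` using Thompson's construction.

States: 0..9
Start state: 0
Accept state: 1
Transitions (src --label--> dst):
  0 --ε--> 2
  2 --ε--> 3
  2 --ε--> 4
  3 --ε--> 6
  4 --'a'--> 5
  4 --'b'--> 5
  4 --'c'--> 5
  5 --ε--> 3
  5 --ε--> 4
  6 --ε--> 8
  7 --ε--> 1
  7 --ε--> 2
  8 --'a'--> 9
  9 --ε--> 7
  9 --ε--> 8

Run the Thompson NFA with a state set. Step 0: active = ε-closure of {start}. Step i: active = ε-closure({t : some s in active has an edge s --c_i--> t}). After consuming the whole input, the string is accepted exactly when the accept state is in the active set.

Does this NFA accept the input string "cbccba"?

Answer: ACCEPT

Trace:
initial (ε-close {0}): {0,2,3,4,6,8}
'c' @ 1: {3,4,5,6,8}
'b' @ 2: {3,4,5,6,8}
'c' @ 3: {3,4,5,6,8}
'c' @ 4: {3,4,5,6,8}
'b' @ 5: {3,4,5,6,8}
'a' @ 6: {1,2,3,4,5,6,7,8,9}  ✓accept
after full input: {1,2,3,4,5,6,7,8,9}  (accept=1 in)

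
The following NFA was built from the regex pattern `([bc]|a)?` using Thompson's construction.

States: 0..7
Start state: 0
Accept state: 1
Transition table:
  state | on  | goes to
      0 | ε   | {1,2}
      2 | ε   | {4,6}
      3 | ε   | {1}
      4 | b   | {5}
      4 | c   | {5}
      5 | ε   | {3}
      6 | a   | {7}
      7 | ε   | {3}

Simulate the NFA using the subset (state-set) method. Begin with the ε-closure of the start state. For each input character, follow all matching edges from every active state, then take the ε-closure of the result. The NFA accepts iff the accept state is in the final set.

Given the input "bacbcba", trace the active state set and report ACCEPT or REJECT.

Answer: REJECT

Trace:
start: ε-closure({0}) = {0,1,2,4,6}
'b' @ 1: {1,3,5}  (accept∈set)
'a' @ 2: {}  — no active states
rest 'cbcba' ignored (set empty)
after full input: {}  (accept=1 not in)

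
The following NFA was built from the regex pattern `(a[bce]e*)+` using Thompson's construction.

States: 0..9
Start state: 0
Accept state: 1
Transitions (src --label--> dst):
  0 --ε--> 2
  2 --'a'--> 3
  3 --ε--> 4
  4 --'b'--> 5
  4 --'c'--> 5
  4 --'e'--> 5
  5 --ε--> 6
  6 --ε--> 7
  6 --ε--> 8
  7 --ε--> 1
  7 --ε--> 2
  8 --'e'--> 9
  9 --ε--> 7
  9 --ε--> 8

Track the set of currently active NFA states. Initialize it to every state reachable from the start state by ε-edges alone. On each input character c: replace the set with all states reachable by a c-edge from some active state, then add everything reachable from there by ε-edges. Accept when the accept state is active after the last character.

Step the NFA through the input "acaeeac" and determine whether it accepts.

Answer: ACCEPT

Trace:
S₀ = ε-closure({0}) = {0,2}
'a' @ 1: {3,4}
'c' @ 2: {1,2,5,6,7,8}  ✓accept
'a' @ 3: {3,4}
'e' @ 4: {1,2,5,6,7,8}  ✓accept
'e' @ 5: {1,2,7,8,9}  ✓accept
'a' @ 6: {3,4}
'c' @ 7: {1,2,5,6,7,8}  ✓accept
final: {1,2,5,6,7,8}; accept 1 in set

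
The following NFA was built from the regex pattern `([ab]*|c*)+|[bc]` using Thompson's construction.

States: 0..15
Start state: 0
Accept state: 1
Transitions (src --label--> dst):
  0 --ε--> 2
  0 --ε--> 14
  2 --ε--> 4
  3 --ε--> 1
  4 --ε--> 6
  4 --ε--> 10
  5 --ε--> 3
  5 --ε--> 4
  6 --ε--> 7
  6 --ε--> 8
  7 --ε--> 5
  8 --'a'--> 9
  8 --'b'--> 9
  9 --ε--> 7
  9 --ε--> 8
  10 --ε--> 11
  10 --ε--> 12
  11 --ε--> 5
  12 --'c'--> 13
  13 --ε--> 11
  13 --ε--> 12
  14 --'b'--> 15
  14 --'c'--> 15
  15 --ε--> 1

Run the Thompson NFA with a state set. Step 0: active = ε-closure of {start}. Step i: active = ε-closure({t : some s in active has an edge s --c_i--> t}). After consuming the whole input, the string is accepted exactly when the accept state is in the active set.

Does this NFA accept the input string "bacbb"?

Answer: ACCEPT

Trace:
initial (ε-close {0}): {0,1,2,3,4,5,6,7,8,10,11,12,14}
'b' @ 1: {1,3,4,5,6,7,8,9,10,11,12,15}  [accepting]
'a' @ 2: {1,3,4,5,6,7,8,9,10,11,12}  [accepting]
'c' @ 3: {1,3,4,5,6,7,8,10,11,12,13}  [accepting]
'b' @ 4: {1,3,4,5,6,7,8,9,10,11,12}  [accepting]
'b' @ 5: {1,3,4,5,6,7,8,9,10,11,12}  [accepting]
after full input: {1,3,4,5,6,7,8,9,10,11,12}  (accept=1 in)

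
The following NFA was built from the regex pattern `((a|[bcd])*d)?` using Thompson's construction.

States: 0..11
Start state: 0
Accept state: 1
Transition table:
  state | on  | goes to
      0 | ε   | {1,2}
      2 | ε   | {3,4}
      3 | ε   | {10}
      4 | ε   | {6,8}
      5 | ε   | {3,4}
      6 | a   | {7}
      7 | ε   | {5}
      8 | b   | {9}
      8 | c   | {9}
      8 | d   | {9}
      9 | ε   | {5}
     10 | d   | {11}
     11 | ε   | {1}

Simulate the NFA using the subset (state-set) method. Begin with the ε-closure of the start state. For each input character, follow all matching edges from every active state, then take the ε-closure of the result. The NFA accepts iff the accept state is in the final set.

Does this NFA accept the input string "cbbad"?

Answer: ACCEPT

Steps:
initial (ε-close {0}): {0,1,2,3,4,6,8,10}
'c' @ 1: {3,4,5,6,8,9,10}
'b' @ 2: {3,4,5,6,8,9,10}
'b' @ 3: {3,4,5,6,8,9,10}
'a' @ 4: {3,4,5,6,7,8,10}
'd' @ 5: {1,3,4,5,6,8,9,10,11}  [accepting]
after full input: {1,3,4,5,6,8,9,10,11}  (accept=1 in)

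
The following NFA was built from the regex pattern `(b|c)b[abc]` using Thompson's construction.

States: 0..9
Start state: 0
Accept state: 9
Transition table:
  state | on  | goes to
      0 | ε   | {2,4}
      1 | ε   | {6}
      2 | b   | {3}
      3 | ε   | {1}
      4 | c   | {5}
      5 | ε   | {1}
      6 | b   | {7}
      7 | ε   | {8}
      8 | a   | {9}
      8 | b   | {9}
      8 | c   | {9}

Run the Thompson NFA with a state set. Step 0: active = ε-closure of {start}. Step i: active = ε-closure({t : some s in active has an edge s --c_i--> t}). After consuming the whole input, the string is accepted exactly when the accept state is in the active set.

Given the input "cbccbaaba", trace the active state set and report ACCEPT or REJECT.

Answer: REJECT

Trace:
start: ε-closure({0}) = {0,2,4}
'c' @ 1: {1,5,6}
'b' @ 2: {7,8}
'c' @ 3: {9}  [accepting]
'c' @ 4: {}  — no active states
rest 'baaba' ignored (set empty)
end set {} — state 9 not in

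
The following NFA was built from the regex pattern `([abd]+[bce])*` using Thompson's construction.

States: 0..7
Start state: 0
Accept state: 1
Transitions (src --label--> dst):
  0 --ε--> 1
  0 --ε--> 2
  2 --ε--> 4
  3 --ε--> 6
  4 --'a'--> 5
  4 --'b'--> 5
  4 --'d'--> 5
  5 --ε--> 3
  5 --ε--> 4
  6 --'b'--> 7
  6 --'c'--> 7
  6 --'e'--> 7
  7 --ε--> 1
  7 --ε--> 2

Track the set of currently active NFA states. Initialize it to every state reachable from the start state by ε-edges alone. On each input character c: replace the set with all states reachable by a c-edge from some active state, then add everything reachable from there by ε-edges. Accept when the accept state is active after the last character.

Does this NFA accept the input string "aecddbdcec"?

S₀ = ε-closure({0}) = {0,1,2,4}
'a' @ 1: {3,4,5,6}
'e' @ 2: {1,2,4,7}  (accept∈set)
'c' @ 3: {}  — dead — no transitions
rest 'ddbdcec' ignored (set empty)
final: {}; accept 1 not in set

Answer: REJECT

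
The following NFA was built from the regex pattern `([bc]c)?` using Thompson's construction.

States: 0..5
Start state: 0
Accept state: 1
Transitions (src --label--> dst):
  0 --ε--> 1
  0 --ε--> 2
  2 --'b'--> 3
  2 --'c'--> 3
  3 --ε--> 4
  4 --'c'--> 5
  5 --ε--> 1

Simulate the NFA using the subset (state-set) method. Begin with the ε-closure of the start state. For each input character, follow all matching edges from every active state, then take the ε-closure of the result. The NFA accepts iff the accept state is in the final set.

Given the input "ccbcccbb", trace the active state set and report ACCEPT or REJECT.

Answer: REJECT

Derivation:
start: ε-closure({0}) = {0,1,2}
'c' @ 1: {3,4}
'c' @ 2: {1,5}  [accepting]
'b' @ 3: {}  — state set empty
rest 'cccbb' ignored (set empty)
final: {}; accept 1 not in set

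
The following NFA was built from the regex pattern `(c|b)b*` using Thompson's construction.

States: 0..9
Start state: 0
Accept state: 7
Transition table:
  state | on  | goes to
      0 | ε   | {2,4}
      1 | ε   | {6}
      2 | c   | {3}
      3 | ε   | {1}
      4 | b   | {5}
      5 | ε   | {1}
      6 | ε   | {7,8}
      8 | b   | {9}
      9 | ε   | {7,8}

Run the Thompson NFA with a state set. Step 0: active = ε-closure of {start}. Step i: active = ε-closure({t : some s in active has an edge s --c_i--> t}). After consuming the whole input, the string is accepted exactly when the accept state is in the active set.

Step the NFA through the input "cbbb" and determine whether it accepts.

Answer: ACCEPT

Steps:
start: ε-closure({0}) = {0,2,4}
'c' @ 1: {1,3,6,7,8}  ✓accept
'b' @ 2: {7,8,9}  ✓accept
'b' @ 3: {7,8,9}  ✓accept
'b' @ 4: {7,8,9}  ✓accept
after full input: {7,8,9}  (accept=7 in)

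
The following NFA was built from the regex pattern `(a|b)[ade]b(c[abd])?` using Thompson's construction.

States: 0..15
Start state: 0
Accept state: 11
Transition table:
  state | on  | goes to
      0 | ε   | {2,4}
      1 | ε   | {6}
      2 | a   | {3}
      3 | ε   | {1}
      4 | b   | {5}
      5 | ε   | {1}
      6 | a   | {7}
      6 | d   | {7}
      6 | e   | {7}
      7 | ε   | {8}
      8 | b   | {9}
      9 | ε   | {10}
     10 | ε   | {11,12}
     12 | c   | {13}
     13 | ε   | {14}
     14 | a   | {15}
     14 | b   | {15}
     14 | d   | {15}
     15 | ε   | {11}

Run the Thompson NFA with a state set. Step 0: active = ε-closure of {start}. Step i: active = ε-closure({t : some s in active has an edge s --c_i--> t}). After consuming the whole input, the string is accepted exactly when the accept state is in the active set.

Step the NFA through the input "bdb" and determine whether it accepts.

S₀ = ε-closure({0}) = {0,2,4}
'b' @ 1: {1,5,6}
'd' @ 2: {7,8}
'b' @ 3: {9,10,11,12}  [accepting]
end set {9,10,11,12} — state 11 in

Answer: ACCEPT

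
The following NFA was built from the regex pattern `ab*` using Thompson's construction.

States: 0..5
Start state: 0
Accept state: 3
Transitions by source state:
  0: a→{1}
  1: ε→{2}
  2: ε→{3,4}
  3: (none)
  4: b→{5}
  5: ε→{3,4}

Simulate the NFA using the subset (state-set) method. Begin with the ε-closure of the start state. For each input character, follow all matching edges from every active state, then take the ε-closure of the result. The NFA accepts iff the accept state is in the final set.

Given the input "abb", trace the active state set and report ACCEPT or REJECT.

initial (ε-close {0}): {0}
'a' @ 1: {1,2,3,4}  [accepting]
'b' @ 2: {3,4,5}  [accepting]
'b' @ 3: {3,4,5}  [accepting]
end set {3,4,5} — state 3 in

Answer: ACCEPT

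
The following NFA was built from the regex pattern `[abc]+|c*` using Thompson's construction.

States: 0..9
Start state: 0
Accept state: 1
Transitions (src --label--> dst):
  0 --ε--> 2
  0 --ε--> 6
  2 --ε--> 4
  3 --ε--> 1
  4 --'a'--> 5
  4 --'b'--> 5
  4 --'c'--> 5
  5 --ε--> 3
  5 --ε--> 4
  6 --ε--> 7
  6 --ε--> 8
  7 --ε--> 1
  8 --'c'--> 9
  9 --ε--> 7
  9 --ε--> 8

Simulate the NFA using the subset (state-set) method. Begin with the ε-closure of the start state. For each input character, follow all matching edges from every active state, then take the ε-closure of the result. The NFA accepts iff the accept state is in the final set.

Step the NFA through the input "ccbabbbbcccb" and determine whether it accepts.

start: ε-closure({0}) = {0,1,2,4,6,7,8}
'c' @ 1: {1,3,4,5,7,8,9}  (accept∈set)
'c' @ 2: {1,3,4,5,7,8,9}  (accept∈set)
'b' @ 3: {1,3,4,5}  (accept∈set)
'a' @ 4: {1,3,4,5}  (accept∈set)
'b' @ 5: {1,3,4,5}  (accept∈set)
'b' @ 6: {1,3,4,5}  (accept∈set)
'b' @ 7: {1,3,4,5}  (accept∈set)
'b' @ 8: {1,3,4,5}  (accept∈set)
'c' @ 9: {1,3,4,5}  (accept∈set)
'c' @ 10: {1,3,4,5}  (accept∈set)
'c' @ 11: {1,3,4,5}  (accept∈set)
'b' @ 12: {1,3,4,5}  (accept∈set)
end set {1,3,4,5} — state 1 in

Answer: ACCEPT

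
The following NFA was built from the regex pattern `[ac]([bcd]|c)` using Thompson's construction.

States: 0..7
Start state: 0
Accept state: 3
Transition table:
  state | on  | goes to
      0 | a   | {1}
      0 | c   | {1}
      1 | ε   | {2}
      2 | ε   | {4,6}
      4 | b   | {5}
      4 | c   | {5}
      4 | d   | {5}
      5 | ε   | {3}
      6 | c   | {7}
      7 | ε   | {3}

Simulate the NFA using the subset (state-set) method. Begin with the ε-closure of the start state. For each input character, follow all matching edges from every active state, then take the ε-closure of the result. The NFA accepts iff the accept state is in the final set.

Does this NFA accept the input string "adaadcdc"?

Answer: REJECT

Derivation:
initial (ε-close {0}): {0}
'a' @ 1: {1,2,4,6}
'd' @ 2: {3,5}  ✓accept
'a' @ 3: {}  — dead — no transitions
rest 'adcdc' ignored (set empty)
end set {} — state 3 not in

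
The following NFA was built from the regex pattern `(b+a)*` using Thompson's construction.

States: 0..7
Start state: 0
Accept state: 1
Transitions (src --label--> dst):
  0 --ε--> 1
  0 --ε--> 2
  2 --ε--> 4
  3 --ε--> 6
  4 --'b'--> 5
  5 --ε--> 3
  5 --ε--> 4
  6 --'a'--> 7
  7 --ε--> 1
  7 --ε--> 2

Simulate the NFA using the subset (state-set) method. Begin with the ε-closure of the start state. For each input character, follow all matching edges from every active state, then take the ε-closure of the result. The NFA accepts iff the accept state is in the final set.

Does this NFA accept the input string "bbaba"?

Answer: ACCEPT

Steps:
S₀ = ε-closure({0}) = {0,1,2,4}
'b' @ 1: {3,4,5,6}
'b' @ 2: {3,4,5,6}
'a' @ 3: {1,2,4,7}  ✓accept
'b' @ 4: {3,4,5,6}
'a' @ 5: {1,2,4,7}  ✓accept
end set {1,2,4,7} — state 1 in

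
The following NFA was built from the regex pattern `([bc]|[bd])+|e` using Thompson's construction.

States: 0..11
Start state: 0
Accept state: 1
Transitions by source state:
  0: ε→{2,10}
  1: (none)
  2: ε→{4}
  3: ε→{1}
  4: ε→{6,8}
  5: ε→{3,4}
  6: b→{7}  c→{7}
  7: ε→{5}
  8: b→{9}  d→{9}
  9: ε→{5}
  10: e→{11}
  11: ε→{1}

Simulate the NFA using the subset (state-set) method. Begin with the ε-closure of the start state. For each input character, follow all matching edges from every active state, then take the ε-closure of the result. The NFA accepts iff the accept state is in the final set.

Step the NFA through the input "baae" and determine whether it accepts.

start: ε-closure({0}) = {0,2,4,6,8,10}
'b' @ 1: {1,3,4,5,6,7,8,9}  (accept∈set)
'a' @ 2: {}  — state set empty
rest 'ae' ignored (set empty)
end set {} — state 1 not in

Answer: REJECT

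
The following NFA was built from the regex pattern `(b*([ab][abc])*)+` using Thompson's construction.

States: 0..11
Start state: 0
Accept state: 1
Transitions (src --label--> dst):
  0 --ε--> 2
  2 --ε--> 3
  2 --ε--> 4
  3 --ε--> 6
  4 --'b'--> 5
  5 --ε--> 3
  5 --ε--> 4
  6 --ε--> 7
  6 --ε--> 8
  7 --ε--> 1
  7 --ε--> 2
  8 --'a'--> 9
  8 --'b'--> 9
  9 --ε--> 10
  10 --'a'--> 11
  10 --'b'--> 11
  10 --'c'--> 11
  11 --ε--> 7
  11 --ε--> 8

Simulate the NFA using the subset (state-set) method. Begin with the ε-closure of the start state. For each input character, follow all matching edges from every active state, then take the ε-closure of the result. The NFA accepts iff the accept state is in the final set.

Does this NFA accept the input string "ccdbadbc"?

start: ε-closure({0}) = {0,1,2,3,4,6,7,8}
'c' @ 1: {}  — state set empty
rest 'cdbadbc' ignored (set empty)
end set {} — state 1 not in

Answer: REJECT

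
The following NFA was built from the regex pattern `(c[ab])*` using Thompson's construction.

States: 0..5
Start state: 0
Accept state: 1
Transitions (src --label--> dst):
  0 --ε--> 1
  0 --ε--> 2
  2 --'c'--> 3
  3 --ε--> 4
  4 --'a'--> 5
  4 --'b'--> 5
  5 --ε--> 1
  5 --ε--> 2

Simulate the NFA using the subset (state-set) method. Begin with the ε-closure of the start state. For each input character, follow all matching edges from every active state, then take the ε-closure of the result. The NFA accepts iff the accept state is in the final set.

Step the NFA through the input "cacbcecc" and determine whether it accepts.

Answer: REJECT

Derivation:
start: ε-closure({0}) = {0,1,2}
'c' @ 1: {3,4}
'a' @ 2: {1,2,5}  (accept∈set)
'c' @ 3: {3,4}
'b' @ 4: {1,2,5}  (accept∈set)
'c' @ 5: {3,4}
'e' @ 6: {}  — dead — no transitions
rest 'cc' ignored (set empty)
end set {} — state 1 not in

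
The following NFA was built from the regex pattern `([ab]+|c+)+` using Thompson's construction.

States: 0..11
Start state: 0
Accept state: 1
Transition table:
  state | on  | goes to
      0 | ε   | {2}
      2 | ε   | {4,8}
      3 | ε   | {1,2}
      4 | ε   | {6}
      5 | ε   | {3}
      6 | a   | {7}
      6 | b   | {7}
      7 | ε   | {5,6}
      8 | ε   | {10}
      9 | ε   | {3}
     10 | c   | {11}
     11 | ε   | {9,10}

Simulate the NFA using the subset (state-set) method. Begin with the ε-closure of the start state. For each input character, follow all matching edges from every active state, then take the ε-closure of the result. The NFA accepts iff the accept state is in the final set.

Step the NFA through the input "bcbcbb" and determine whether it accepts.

start: ε-closure({0}) = {0,2,4,6,8,10}
'b' @ 1: {1,2,3,4,5,6,7,8,10}  [accepting]
'c' @ 2: {1,2,3,4,6,8,9,10,11}  [accepting]
'b' @ 3: {1,2,3,4,5,6,7,8,10}  [accepting]
'c' @ 4: {1,2,3,4,6,8,9,10,11}  [accepting]
'b' @ 5: {1,2,3,4,5,6,7,8,10}  [accepting]
'b' @ 6: {1,2,3,4,5,6,7,8,10}  [accepting]
end set {1,2,3,4,5,6,7,8,10} — state 1 in

Answer: ACCEPT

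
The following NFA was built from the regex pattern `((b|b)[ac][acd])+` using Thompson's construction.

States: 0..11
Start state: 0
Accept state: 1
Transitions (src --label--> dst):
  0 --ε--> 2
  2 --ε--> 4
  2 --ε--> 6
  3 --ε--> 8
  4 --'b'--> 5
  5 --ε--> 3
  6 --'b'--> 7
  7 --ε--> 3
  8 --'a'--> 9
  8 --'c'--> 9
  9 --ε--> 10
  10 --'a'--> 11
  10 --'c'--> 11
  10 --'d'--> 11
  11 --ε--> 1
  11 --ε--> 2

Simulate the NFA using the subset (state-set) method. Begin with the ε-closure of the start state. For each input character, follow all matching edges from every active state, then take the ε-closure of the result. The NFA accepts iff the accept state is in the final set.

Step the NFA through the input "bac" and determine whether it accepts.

S₀ = ε-closure({0}) = {0,2,4,6}
'b' @ 1: {3,5,7,8}
'a' @ 2: {9,10}
'c' @ 3: {1,2,4,6,11}  [accepting]
after full input: {1,2,4,6,11}  (accept=1 in)

Answer: ACCEPT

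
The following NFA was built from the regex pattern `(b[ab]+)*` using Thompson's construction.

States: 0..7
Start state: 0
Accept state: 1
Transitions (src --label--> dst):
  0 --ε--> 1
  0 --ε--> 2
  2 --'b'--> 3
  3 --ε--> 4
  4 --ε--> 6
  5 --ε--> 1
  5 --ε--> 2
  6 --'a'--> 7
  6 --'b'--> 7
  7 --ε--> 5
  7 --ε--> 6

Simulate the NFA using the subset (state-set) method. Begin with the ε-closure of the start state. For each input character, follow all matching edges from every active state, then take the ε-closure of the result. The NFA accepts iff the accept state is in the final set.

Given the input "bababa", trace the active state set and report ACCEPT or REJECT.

Answer: ACCEPT

Derivation:
S₀ = ε-closure({0}) = {0,1,2}
'b' @ 1: {3,4,6}
'a' @ 2: {1,2,5,6,7}  ✓accept
'b' @ 3: {1,2,3,4,5,6,7}  ✓accept
'a' @ 4: {1,2,5,6,7}  ✓accept
'b' @ 5: {1,2,3,4,5,6,7}  ✓accept
'a' @ 6: {1,2,5,6,7}  ✓accept
end set {1,2,5,6,7} — state 1 in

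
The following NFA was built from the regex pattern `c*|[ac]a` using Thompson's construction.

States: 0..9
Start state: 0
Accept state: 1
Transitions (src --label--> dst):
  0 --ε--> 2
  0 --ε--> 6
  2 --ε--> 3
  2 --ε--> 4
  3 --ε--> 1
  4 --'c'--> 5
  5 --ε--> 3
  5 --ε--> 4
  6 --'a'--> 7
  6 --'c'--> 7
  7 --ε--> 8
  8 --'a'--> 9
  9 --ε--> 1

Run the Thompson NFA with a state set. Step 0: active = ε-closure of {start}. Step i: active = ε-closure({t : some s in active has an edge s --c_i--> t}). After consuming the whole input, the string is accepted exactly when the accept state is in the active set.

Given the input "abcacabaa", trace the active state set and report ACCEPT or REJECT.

Answer: REJECT

Trace:
start: ε-closure({0}) = {0,1,2,3,4,6}
'a' @ 1: {7,8}
'b' @ 2: {}  — state set empty
rest 'cacabaa' ignored (set empty)
end set {} — state 1 not in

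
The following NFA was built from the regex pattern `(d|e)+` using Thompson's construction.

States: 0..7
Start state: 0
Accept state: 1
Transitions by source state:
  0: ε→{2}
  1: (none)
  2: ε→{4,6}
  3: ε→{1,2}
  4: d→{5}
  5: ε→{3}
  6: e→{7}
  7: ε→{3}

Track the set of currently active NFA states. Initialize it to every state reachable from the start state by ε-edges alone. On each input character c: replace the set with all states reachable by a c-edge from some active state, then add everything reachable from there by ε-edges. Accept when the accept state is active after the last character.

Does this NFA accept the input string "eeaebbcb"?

Answer: REJECT

Derivation:
initial (ε-close {0}): {0,2,4,6}
'e' @ 1: {1,2,3,4,6,7}  ✓accept
'e' @ 2: {1,2,3,4,6,7}  ✓accept
'a' @ 3: {}  — dead — no transitions
rest 'ebbcb' ignored (set empty)
final: {}; accept 1 not in set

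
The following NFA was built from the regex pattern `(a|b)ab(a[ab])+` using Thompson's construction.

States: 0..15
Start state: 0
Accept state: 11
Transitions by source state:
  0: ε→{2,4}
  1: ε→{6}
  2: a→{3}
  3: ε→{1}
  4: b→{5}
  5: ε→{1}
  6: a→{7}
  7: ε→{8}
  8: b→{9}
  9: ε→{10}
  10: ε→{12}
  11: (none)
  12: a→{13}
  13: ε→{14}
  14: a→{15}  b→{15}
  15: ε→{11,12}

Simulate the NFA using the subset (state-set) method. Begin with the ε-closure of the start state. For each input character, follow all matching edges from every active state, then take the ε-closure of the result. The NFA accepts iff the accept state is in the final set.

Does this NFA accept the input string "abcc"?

initial (ε-close {0}): {0,2,4}
'a' @ 1: {1,3,6}
'b' @ 2: {}  — no active states
rest 'cc' ignored (set empty)
after full input: {}  (accept=11 not in)

Answer: REJECT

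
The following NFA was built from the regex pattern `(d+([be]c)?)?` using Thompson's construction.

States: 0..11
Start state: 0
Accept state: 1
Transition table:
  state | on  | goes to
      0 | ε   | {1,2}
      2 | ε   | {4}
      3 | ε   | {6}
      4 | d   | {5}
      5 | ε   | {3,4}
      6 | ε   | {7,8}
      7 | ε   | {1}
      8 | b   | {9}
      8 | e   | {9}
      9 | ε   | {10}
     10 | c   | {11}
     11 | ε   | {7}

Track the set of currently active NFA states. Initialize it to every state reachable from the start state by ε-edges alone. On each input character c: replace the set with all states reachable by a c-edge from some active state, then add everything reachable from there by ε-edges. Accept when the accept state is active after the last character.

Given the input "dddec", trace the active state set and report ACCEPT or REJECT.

initial (ε-close {0}): {0,1,2,4}
'd' @ 1: {1,3,4,5,6,7,8}  ✓accept
'd' @ 2: {1,3,4,5,6,7,8}  ✓accept
'd' @ 3: {1,3,4,5,6,7,8}  ✓accept
'e' @ 4: {9,10}
'c' @ 5: {1,7,11}  ✓accept
end set {1,7,11} — state 1 in

Answer: ACCEPT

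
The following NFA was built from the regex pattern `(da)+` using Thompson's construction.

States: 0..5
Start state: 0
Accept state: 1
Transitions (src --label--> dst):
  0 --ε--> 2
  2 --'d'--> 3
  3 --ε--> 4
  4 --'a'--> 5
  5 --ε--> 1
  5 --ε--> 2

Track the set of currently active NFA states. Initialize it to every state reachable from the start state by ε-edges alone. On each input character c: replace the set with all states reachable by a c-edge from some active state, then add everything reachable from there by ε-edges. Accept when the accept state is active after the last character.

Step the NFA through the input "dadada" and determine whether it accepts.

initial (ε-close {0}): {0,2}
'd' @ 1: {3,4}
'a' @ 2: {1,2,5}  (accept∈set)
'd' @ 3: {3,4}
'a' @ 4: {1,2,5}  (accept∈set)
'd' @ 5: {3,4}
'a' @ 6: {1,2,5}  (accept∈set)
after full input: {1,2,5}  (accept=1 in)

Answer: ACCEPT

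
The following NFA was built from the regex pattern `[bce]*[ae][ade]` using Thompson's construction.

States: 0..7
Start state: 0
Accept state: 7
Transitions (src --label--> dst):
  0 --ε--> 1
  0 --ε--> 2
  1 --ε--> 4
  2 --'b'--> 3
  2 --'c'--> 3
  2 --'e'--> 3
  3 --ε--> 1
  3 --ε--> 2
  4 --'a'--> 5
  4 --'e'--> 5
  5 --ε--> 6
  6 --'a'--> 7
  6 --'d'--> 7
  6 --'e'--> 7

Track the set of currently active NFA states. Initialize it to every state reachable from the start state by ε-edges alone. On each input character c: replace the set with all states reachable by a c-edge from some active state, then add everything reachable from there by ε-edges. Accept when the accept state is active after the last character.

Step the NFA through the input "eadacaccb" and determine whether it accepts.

start: ε-closure({0}) = {0,1,2,4}
'e' @ 1: {1,2,3,4,5,6}
'a' @ 2: {5,6,7}  ✓accept
'd' @ 3: {7}  ✓accept
'a' @ 4: {}  — dead — no transitions
rest 'caccb' ignored (set empty)
end set {} — state 7 not in

Answer: REJECT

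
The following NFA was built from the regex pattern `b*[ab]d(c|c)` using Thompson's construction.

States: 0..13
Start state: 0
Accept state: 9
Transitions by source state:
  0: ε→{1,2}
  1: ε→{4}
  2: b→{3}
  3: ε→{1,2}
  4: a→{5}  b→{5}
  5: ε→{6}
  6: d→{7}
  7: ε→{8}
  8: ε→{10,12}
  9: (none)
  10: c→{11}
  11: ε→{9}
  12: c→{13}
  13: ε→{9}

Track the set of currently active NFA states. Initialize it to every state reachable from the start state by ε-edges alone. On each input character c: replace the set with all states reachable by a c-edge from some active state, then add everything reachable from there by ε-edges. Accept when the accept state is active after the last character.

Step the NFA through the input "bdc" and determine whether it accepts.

Answer: ACCEPT

Steps:
initial (ε-close {0}): {0,1,2,4}
'b' @ 1: {1,2,3,4,5,6}
'd' @ 2: {7,8,10,12}
'c' @ 3: {9,11,13}  (accept∈set)
end set {9,11,13} — state 9 in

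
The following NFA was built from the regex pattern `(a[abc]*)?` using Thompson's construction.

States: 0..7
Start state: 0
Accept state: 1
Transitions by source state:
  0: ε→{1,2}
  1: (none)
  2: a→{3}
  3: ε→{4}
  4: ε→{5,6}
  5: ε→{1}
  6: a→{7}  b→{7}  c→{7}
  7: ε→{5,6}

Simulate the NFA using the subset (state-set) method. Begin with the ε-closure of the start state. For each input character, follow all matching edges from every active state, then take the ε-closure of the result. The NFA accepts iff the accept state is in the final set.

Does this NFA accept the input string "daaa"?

initial (ε-close {0}): {0,1,2}
'd' @ 1: {}  — no active states
rest 'aaa' ignored (set empty)
end set {} — state 1 not in

Answer: REJECT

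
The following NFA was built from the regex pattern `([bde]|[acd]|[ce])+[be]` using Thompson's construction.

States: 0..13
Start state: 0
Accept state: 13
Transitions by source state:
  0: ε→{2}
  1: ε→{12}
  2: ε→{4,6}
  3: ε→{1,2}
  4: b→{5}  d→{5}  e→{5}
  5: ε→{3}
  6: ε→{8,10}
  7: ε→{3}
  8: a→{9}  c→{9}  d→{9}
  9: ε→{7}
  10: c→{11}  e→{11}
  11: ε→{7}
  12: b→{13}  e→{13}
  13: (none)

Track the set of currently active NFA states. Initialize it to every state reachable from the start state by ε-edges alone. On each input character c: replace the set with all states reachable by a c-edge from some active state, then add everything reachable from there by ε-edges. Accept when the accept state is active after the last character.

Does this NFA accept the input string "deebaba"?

S₀ = ε-closure({0}) = {0,2,4,6,8,10}
'd' @ 1: {1,2,3,4,5,6,7,8,9,10,12}
'e' @ 2: {1,2,3,4,5,6,7,8,10,11,12,13}  [accepting]
'e' @ 3: {1,2,3,4,5,6,7,8,10,11,12,13}  [accepting]
'b' @ 4: {1,2,3,4,5,6,8,10,12,13}  [accepting]
'a' @ 5: {1,2,3,4,6,7,8,9,10,12}
'b' @ 6: {1,2,3,4,5,6,8,10,12,13}  [accepting]
'a' @ 7: {1,2,3,4,6,7,8,9,10,12}
after full input: {1,2,3,4,6,7,8,9,10,12}  (accept=13 not in)

Answer: REJECT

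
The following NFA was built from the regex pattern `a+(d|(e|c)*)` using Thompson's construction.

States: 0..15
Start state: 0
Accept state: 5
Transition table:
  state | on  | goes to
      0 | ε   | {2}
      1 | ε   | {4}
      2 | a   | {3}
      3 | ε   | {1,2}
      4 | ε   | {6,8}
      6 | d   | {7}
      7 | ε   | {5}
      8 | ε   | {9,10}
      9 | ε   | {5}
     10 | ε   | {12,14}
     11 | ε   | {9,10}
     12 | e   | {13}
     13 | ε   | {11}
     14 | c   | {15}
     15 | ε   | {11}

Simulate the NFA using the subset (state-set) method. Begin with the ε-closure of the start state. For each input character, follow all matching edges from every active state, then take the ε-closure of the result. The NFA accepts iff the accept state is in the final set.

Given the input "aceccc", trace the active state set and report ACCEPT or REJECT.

Answer: ACCEPT

Derivation:
initial (ε-close {0}): {0,2}
'a' @ 1: {1,2,3,4,5,6,8,9,10,12,14}  [accepting]
'c' @ 2: {5,9,10,11,12,14,15}  [accepting]
'e' @ 3: {5,9,10,11,12,13,14}  [accepting]
'c' @ 4: {5,9,10,11,12,14,15}  [accepting]
'c' @ 5: {5,9,10,11,12,14,15}  [accepting]
'c' @ 6: {5,9,10,11,12,14,15}  [accepting]
after full input: {5,9,10,11,12,14,15}  (accept=5 in)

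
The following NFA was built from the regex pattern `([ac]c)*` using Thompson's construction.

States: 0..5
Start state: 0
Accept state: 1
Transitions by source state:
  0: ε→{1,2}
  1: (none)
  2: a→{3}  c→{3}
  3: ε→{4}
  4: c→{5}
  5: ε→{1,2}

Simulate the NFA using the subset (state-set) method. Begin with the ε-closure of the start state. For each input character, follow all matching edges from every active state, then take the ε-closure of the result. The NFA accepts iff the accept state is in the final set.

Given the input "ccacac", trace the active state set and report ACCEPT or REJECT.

start: ε-closure({0}) = {0,1,2}
'c' @ 1: {3,4}
'c' @ 2: {1,2,5}  [accepting]
'a' @ 3: {3,4}
'c' @ 4: {1,2,5}  [accepting]
'a' @ 5: {3,4}
'c' @ 6: {1,2,5}  [accepting]
after full input: {1,2,5}  (accept=1 in)

Answer: ACCEPT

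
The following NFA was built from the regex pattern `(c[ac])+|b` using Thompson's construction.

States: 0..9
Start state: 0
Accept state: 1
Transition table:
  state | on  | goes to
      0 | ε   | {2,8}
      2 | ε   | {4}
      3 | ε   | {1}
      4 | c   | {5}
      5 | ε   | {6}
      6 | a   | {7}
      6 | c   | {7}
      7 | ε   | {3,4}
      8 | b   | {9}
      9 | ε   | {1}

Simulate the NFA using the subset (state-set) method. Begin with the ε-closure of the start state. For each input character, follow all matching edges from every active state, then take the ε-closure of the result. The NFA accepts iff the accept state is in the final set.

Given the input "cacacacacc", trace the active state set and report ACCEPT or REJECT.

Answer: ACCEPT

Derivation:
initial (ε-close {0}): {0,2,4,8}
'c' @ 1: {5,6}
'a' @ 2: {1,3,4,7}  ✓accept
'c' @ 3: {5,6}
'a' @ 4: {1,3,4,7}  ✓accept
'c' @ 5: {5,6}
'a' @ 6: {1,3,4,7}  ✓accept
'c' @ 7: {5,6}
'a' @ 8: {1,3,4,7}  ✓accept
'c' @ 9: {5,6}
'c' @ 10: {1,3,4,7}  ✓accept
end set {1,3,4,7} — state 1 in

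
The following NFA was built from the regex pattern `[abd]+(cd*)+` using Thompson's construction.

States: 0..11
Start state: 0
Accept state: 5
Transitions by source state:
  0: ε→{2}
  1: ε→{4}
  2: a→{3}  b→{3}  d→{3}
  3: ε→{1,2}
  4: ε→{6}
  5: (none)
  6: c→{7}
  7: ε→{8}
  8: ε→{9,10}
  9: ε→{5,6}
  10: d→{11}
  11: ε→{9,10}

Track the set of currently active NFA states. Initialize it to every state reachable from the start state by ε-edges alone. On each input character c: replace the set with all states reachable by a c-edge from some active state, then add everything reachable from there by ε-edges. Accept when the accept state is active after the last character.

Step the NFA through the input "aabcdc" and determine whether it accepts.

Answer: ACCEPT

Derivation:
initial (ε-close {0}): {0,2}
'a' @ 1: {1,2,3,4,6}
'a' @ 2: {1,2,3,4,6}
'b' @ 3: {1,2,3,4,6}
'c' @ 4: {5,6,7,8,9,10}  ✓accept
'd' @ 5: {5,6,9,10,11}  ✓accept
'c' @ 6: {5,6,7,8,9,10}  ✓accept
final: {5,6,7,8,9,10}; accept 5 in set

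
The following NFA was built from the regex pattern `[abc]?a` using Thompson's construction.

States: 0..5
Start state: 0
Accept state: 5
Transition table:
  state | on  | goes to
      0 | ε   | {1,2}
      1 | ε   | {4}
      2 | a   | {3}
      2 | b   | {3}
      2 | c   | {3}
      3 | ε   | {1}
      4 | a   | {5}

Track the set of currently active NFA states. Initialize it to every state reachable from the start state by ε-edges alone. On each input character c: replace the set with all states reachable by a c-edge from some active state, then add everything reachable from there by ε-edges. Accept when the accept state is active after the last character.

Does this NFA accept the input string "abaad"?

S₀ = ε-closure({0}) = {0,1,2,4}
'a' @ 1: {1,3,4,5}  [accepting]
'b' @ 2: {}  — dead — no transitions
rest 'aad' ignored (set empty)
end set {} — state 5 not in

Answer: REJECT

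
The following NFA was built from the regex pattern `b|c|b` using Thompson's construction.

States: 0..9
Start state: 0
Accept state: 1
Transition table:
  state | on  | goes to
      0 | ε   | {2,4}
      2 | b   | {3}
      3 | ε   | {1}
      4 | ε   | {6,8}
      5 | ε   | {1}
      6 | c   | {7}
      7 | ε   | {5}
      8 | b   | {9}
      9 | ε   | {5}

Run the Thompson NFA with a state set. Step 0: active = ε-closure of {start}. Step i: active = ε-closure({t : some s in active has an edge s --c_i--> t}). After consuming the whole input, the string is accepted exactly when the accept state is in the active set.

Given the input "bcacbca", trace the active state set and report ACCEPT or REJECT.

S₀ = ε-closure({0}) = {0,2,4,6,8}
'b' @ 1: {1,3,5,9}  (accept∈set)
'c' @ 2: {}  — dead — no transitions
rest 'acbca' ignored (set empty)
end set {} — state 1 not in

Answer: REJECT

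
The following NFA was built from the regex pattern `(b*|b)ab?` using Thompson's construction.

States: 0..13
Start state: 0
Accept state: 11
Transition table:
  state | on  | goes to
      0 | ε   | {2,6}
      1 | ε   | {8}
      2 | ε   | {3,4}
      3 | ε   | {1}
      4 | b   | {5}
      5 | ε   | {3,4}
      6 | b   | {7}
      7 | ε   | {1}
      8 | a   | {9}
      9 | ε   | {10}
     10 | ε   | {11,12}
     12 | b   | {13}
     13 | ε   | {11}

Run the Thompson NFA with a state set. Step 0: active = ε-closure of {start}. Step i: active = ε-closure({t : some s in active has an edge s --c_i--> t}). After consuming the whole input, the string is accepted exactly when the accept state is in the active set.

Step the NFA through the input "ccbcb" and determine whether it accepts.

start: ε-closure({0}) = {0,1,2,3,4,6,8}
'c' @ 1: {}  — state set empty
rest 'cbcb' ignored (set empty)
end set {} — state 11 not in

Answer: REJECT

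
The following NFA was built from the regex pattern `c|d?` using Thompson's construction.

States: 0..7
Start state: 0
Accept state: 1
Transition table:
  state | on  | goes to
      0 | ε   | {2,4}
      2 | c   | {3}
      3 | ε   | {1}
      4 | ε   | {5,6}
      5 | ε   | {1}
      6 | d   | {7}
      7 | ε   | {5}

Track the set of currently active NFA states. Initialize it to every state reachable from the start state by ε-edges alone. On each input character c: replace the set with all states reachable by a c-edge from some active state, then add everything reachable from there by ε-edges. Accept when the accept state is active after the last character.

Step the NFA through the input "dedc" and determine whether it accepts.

Answer: REJECT

Steps:
S₀ = ε-closure({0}) = {0,1,2,4,5,6}
'd' @ 1: {1,5,7}  ✓accept
'e' @ 2: {}  — state set empty
rest 'dc' ignored (set empty)
final: {}; accept 1 not in set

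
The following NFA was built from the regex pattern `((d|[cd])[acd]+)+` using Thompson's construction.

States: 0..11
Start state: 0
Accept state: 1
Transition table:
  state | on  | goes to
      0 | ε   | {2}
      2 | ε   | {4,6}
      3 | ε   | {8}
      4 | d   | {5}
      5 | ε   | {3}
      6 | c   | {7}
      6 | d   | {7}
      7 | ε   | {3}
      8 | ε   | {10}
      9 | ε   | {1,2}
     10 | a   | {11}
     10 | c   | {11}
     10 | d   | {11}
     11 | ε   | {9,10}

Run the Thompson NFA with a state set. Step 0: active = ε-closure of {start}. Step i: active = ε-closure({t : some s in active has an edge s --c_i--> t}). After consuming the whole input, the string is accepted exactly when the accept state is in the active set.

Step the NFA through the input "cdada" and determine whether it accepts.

initial (ε-close {0}): {0,2,4,6}
'c' @ 1: {3,7,8,10}
'd' @ 2: {1,2,4,6,9,10,11}  [accepting]
'a' @ 3: {1,2,4,6,9,10,11}  [accepting]
'd' @ 4: {1,2,3,4,5,6,7,8,9,10,11}  [accepting]
'a' @ 5: {1,2,4,6,9,10,11}  [accepting]
end set {1,2,4,6,9,10,11} — state 1 in

Answer: ACCEPT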